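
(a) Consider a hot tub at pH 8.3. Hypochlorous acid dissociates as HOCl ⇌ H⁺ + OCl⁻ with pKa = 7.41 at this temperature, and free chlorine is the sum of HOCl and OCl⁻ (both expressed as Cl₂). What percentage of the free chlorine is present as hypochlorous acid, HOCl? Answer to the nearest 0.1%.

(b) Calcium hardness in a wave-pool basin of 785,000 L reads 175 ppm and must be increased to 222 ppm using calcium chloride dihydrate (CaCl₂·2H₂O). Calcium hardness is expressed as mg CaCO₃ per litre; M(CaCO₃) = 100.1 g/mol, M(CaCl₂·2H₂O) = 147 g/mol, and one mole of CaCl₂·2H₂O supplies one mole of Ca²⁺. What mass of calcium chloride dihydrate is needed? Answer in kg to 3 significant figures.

(a) [OCl⁻]/[HOCl] = 10^(pH − pKa) = 10^(8.3 − 7.41) = 10^0.89 = 7.762.
(a) Fraction as HOCl = 1 / (1 + 7.762) = 0.1141.

(b) Hardness to add: (222 − 175) = 47 mg/L as CaCO₃ × 785,000 L = 36,900 g as CaCO₃.
(b) Moles of Ca²⁺ (1 mol Ca²⁺ ≡ 1 mol CaCO₃): 36,900 / 100.1 g/mol = 368.6 mol.
(b) Mass of CaCl₂·2H₂O: 368.6 × 147 = 54,180 g.

(a) 11.4%; (b) 54.2 kg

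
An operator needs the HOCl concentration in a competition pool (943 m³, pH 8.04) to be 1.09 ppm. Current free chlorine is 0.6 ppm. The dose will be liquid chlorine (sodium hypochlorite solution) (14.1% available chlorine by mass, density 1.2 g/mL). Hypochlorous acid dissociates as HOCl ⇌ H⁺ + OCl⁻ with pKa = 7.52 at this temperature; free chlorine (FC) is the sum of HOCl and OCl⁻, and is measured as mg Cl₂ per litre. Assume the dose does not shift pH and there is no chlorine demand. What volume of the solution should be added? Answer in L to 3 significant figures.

Volume: 943 m³ = 943,000 L.
[OCl⁻]/[HOCl] = 10^(pH − pKa) = 10^(8.04 − 7.52) = 3.311; fraction as HOCl = 1/(1 + 3.311) = 0.2319.
Free chlorine required for 1.09 ppm HOCl: 1.09 / 0.2319 = 4.699 ppm.
FC to add: 4.699 − 0.6 = 4.099 mg/L as Cl₂.
Cl₂ equivalent: 4.099 mg/L × 943,000 L = 3866 g.
Product at 14.1% available Cl: 3866 / 0.141 = 27,420 g.
Volume: 27,420 g ÷ 1.2 g/mL = 22,850 mL.

22.8 L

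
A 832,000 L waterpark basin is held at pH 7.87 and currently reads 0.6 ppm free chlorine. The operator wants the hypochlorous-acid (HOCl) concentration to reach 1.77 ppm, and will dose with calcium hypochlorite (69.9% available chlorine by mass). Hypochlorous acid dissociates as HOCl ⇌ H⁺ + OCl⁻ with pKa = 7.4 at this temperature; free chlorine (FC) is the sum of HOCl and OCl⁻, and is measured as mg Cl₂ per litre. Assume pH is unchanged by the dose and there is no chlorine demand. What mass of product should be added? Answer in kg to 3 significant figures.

7.61 kg

[OCl⁻]/[HOCl] = 10^(pH − pKa) = 10^(7.87 − 7.4) = 2.951; fraction as HOCl = 1/(1 + 2.951) = 0.2531.
Free chlorine required for 1.77 ppm HOCl: 1.77 / 0.2531 = 6.994 ppm.
FC to add: 6.994 − 0.6 = 6.394 mg/L as Cl₂.
Cl₂ equivalent: 6.394 mg/L × 832,000 L = 5320 g.
Product at 69.9% available Cl: 5320 / 0.699 = 7610 g.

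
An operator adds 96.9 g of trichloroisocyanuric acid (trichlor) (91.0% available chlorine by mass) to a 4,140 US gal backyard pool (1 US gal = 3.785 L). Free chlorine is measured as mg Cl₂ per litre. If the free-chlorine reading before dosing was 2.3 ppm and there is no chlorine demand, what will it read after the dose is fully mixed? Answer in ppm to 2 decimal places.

7.93 ppm

Volume: 4,140 US gal × 3.785 L/gal = 15,670 L.
Available chlorine delivered: 96.9 g × 0.91 = 88.18 g as Cl₂.
Concentration rise: 88.18 g / 15,670 L = 5.627 mg/L = 5.63 ppm.
Final FC: 2.3 + 5.63 = 7.93 ppm.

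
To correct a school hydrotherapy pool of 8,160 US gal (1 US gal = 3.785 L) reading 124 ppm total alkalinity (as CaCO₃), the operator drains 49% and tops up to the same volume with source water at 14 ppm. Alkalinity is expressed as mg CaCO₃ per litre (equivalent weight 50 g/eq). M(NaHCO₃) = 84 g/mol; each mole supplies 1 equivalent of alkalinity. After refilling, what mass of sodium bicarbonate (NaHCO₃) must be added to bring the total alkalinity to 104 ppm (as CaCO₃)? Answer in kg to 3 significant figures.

1.76 kg

Volume: 8,160 US gal × 3.785 L/gal = 30,886 L.
After draining 49% and refilling: 124 × 0.51 + 14 × 0.49 = 70.1 ppm.
Deficit to target: 104 − 70.1 = 33.9 mg/L.
As CaCO₃: 33.9 mg/L × 30,886 L = 1047 g; ÷ 50 g/eq ÷ 1 = 20.94 mol NaHCO₃.
Mass: 20.94 × 84 = 1759 g.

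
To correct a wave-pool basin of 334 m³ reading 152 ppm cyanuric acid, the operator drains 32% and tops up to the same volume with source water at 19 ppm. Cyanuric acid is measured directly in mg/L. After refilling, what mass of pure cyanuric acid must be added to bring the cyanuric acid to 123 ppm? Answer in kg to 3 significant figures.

Volume: 334 m³ = 334,000 L.
After draining 32% and refilling: 152 × 0.68 + 19 × 0.32 = 109.44 ppm.
Deficit to target: 123 − 109.44 = 13.56 mg/L.
Mass: 13.56 mg/L × 334,000 L = 4529 g cyanuric acid.

4.53 kg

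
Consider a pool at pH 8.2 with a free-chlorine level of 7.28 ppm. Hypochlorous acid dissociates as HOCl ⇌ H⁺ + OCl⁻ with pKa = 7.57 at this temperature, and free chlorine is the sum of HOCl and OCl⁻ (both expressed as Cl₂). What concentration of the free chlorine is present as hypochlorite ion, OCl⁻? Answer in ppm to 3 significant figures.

5.90 ppm

[OCl⁻]/[HOCl] = 10^(pH − pKa) = 10^(8.2 − 7.57) = 10^0.63 = 4.266.
Fraction as HOCl = 1 / (1 + 4.266) = 0.1899.
OCl⁻ = (1 − 0.1899) × 7.28 ppm = 5.897 ppm.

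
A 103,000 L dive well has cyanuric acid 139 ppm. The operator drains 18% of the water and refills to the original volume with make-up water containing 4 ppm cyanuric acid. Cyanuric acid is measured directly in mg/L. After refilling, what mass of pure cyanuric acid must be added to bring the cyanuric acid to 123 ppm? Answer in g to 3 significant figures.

After draining 18% and refilling: 139 × 0.82 + 4 × 0.18 = 114.7 ppm.
Deficit to target: 123 − 114.7 = 8.3 mg/L.
Mass: 8.3 mg/L × 103,000 L = 854.9 g cyanuric acid.

855 g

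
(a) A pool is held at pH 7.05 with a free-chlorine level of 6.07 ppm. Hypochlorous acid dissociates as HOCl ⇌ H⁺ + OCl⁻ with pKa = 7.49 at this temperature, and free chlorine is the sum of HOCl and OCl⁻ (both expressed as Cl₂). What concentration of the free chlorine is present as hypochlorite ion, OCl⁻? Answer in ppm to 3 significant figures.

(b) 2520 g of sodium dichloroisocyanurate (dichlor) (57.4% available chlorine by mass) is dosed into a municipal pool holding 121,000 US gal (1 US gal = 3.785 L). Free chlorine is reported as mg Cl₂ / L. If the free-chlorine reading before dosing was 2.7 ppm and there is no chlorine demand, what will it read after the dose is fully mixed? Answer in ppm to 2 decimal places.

(a) 1.62 ppm; (b) 5.86 ppm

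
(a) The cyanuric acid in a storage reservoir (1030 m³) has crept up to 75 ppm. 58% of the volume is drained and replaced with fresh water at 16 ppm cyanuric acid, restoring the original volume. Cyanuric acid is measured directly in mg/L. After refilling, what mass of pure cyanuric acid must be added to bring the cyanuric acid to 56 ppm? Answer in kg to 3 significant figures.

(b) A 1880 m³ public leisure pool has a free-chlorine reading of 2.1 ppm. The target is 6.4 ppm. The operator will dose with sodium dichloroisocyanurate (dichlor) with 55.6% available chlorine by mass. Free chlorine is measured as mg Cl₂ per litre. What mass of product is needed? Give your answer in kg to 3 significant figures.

(a) 15.7 kg; (b) 14.5 kg

(a) Volume: 1030 m³ = 1,030,000 L.
(a) After draining 58% and refilling: 75 × 0.42 + 16 × 0.58 = 40.78 ppm.
(a) Deficit to target: 56 − 40.78 = 15.22 mg/L.
(a) Mass: 15.22 mg/L × 1,030,000 L = 15,680 g cyanuric acid.

(b) Volume: 1880 m³ = 1,880,000 L.
(b) Chlorine deficit: 6.4 − 2.1 = 4.3 ppm = 4.3 mg/L as Cl₂.
(b) Cl₂ equivalent needed: 4.3 mg/L × 1,880,000 L = 8,084,000 mg = 8084 g.
(b) Product at 55.6% available chlorine: 8084 / 0.556 = 14,540 g.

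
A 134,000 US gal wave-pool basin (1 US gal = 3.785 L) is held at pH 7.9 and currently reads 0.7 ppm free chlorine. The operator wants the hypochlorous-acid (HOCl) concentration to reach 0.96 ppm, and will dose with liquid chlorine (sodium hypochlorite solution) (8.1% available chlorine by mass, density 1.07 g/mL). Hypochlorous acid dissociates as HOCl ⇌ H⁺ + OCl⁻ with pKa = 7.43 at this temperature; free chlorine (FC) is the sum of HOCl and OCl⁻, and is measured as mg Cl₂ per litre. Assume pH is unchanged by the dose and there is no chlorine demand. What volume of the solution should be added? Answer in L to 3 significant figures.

Volume: 134,000 US gal × 3.785 L/gal = 507,190 L.
[OCl⁻]/[HOCl] = 10^(pH − pKa) = 10^(7.9 − 7.43) = 2.951; fraction as HOCl = 1/(1 + 2.951) = 0.2531.
Free chlorine required for 0.96 ppm HOCl: 0.96 / 0.2531 = 3.793 ppm.
FC to add: 3.793 − 0.7 = 3.093 mg/L as Cl₂.
Cl₂ equivalent: 3.093 mg/L × 507,190 L = 1569 g.
Product at 8.1% available Cl: 1569 / 0.081 = 19,370 g.
Volume: 19,370 g ÷ 1.07 g/mL = 18,100 mL.

18.1 L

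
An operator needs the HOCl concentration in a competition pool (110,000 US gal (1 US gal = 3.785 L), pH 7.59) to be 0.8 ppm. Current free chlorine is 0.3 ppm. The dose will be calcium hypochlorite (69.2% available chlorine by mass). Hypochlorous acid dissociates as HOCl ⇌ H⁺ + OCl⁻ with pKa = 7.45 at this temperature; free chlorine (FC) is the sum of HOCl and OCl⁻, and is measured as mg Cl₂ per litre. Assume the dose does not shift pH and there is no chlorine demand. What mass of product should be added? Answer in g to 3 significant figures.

Volume: 110,000 US gal × 3.785 L/gal = 416,350 L.
[OCl⁻]/[HOCl] = 10^(pH − pKa) = 10^(7.59 − 7.45) = 1.38; fraction as HOCl = 1/(1 + 1.38) = 0.4201.
Free chlorine required for 0.8 ppm HOCl: 0.8 / 0.4201 = 1.904 ppm.
FC to add: 1.904 − 0.3 = 1.604 mg/L as Cl₂.
Cl₂ equivalent: 1.604 mg/L × 416,350 L = 668 g.
Product at 69.2% available Cl: 668 / 0.692 = 965.3 g.

965 g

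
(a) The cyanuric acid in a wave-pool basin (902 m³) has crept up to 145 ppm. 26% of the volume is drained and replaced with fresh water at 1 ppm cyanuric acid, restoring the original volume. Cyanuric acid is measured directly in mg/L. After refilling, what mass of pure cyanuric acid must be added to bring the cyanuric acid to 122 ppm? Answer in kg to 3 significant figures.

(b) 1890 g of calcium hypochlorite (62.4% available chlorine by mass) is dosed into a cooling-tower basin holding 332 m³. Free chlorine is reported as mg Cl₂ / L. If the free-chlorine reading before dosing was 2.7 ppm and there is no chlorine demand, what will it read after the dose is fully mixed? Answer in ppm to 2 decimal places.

(a) Volume: 902 m³ = 902,000 L.
(a) After draining 26% and refilling: 145 × 0.74 + 1 × 0.26 = 107.56 ppm.
(a) Deficit to target: 122 − 107.56 = 14.44 mg/L.
(a) Mass: 14.44 mg/L × 902,000 L = 13,020 g cyanuric acid.

(b) Volume: 332 m³ = 332,000 L.
(b) Available chlorine delivered: 1890 g × 0.624 = 1179 g as Cl₂.
(b) Concentration rise: 1179 g / 332,000 L = 3.552 mg/L = 3.55 ppm.
(b) Final FC: 2.7 + 3.55 = 6.25 ppm.

(a) 13.0 kg; (b) 6.25 ppm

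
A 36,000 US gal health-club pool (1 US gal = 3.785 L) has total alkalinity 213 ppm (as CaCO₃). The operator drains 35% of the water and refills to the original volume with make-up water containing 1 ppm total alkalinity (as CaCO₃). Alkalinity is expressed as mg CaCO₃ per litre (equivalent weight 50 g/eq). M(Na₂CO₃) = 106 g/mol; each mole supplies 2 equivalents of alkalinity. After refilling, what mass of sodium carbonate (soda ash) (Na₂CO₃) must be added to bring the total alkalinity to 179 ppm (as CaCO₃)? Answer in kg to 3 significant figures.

Volume: 36,000 US gal × 3.785 L/gal = 136,260 L.
After draining 35% and refilling: 213 × 0.65 + 1 × 0.35 = 138.8 ppm.
Deficit to target: 179 − 138.8 = 40.2 mg/L.
As CaCO₃: 40.2 mg/L × 136,260 L = 5478 g; ÷ 50 g/eq ÷ 2 = 54.78 mol Na₂CO₃.
Mass: 54.78 × 106 = 5806 g.

5.81 kg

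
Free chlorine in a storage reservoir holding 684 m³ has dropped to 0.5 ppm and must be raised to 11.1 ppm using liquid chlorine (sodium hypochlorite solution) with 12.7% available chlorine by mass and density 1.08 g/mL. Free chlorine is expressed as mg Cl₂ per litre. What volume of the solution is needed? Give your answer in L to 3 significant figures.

52.9 L

Volume: 684 m³ = 684,000 L.
Chlorine deficit: 11.1 − 0.5 = 10.6 ppm = 10.6 mg/L as Cl₂.
Cl₂ equivalent needed: 10.6 mg/L × 684,000 L = 7,250,000 mg = 7250 g.
Product at 12.7% available chlorine: 7250 / 0.127 = 57,090 g.
Volume at density 1.08 g/mL: 57,090 g ÷ 1.08 g/mL = 52,860 mL.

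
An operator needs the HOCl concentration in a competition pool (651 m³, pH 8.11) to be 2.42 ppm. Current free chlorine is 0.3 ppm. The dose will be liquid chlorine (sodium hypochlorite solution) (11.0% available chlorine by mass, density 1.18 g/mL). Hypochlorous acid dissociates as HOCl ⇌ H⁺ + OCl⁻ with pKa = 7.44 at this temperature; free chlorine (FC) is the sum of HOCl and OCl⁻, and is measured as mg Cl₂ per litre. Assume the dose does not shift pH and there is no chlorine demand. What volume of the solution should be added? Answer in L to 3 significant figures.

67.4 L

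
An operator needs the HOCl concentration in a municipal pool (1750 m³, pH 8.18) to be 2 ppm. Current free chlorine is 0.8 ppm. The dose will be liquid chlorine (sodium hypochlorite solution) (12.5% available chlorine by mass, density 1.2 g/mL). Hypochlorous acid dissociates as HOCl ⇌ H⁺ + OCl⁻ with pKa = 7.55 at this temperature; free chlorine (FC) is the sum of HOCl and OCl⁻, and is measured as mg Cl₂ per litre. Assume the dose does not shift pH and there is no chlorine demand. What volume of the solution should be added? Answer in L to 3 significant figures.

Volume: 1750 m³ = 1,750,000 L.
[OCl⁻]/[HOCl] = 10^(pH − pKa) = 10^(8.18 − 7.55) = 4.266; fraction as HOCl = 1/(1 + 4.266) = 0.1899.
Free chlorine required for 2 ppm HOCl: 2 / 0.1899 = 10.53 ppm.
FC to add: 10.53 − 0.8 = 9.732 mg/L as Cl₂.
Cl₂ equivalent: 9.732 mg/L × 1,750,000 L = 17,030 g.
Product at 12.5% available Cl: 17,030 / 0.125 = 136,200 g.
Volume: 136,200 g ÷ 1.2 g/mL = 113,500 mL.

114 L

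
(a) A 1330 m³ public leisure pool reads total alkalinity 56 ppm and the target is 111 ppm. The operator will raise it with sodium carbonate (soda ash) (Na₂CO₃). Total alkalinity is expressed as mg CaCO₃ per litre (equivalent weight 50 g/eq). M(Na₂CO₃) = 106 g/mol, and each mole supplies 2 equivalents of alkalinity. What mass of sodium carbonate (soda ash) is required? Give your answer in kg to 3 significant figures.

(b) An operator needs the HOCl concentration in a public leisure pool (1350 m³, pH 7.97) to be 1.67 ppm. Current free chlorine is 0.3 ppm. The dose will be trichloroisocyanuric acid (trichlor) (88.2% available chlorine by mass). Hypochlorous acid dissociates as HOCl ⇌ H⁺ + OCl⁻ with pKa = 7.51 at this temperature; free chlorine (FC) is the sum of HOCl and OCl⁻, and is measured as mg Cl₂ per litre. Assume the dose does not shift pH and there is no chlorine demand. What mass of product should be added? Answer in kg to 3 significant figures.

(a) 77.5 kg; (b) 9.47 kg

(a) Volume: 1330 m³ = 1,330,000 L.
(a) Alkalinity to add: (111 − 56) = 55 mg/L as CaCO₃ × 1,330,000 L = 73,150 g as CaCO₃.
(a) Equivalents: 73,150 g ÷ 50 g/eq = 1463 eq.
(a) Each mole of Na₂CO₃ supplies 2 eq, so 1463 / 2 = 731.5 mol.
(a) Mass: 731.5 mol × 106 g/mol = 77,540 g.

(b) Volume: 1350 m³ = 1,350,000 L.
(b) [OCl⁻]/[HOCl] = 10^(pH − pKa) = 10^(7.97 − 7.51) = 2.884; fraction as HOCl = 1/(1 + 2.884) = 0.2575.
(b) Free chlorine required for 1.67 ppm HOCl: 1.67 / 0.2575 = 6.486 ppm.
(b) FC to add: 6.486 − 0.3 = 6.186 mg/L as Cl₂.
(b) Cl₂ equivalent: 6.186 mg/L × 1,350,000 L = 8352 g.
(b) Product at 88.2% available Cl: 8352 / 0.882 = 9469 g.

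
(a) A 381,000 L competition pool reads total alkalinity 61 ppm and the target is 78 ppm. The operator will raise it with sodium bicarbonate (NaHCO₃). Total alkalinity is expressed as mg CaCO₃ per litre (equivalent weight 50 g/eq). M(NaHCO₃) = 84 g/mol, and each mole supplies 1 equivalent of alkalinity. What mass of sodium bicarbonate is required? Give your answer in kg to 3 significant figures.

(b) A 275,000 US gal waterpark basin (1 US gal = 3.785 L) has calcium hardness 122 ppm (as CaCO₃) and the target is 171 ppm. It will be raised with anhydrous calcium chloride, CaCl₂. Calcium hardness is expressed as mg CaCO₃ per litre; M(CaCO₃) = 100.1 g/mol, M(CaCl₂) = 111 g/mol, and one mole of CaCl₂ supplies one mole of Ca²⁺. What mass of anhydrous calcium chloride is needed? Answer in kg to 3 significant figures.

(a) 10.9 kg; (b) 56.6 kg

(a) Alkalinity to add: (78 − 61) = 17 mg/L as CaCO₃ × 381,000 L = 6477 g as CaCO₃.
(a) Equivalents: 6477 g ÷ 50 g/eq = 129.5 eq.
(a) NaHCO₃ supplies 1 eq per mole → 129.5 mol.
(a) Mass: 129.5 mol × 84 g/mol = 10,880 g.

(b) Volume: 275,000 US gal × 3.785 L/gal = 1,040,875 L.
(b) Hardness to add: (171 − 122) = 49 mg/L as CaCO₃ × 1,040,875 L = 51,000 g as CaCO₃.
(b) Moles of Ca²⁺ (1 mol Ca²⁺ ≡ 1 mol CaCO₃): 51,000 / 100.1 g/mol = 509.5 mol.
(b) Mass of CaCl₂: 509.5 × 111 = 56,560 g.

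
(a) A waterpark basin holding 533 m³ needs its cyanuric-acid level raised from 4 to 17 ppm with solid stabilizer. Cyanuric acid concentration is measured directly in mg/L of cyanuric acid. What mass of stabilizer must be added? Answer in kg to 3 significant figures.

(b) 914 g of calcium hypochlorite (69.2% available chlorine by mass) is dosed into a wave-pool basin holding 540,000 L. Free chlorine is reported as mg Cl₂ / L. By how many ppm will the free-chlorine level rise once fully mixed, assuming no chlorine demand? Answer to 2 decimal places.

(a) 6.93 kg; (b) 1.17 ppm

(a) Volume: 533 m³ = 533,000 L.
(a) CYA to add: (17 − 4) = 13 mg/L × 533,000 L = 6929 g cyanuric acid.

(b) Available chlorine delivered: 914 g × 0.692 = 632.5 g as Cl₂.
(b) Concentration rise: 632.5 g / 540,000 L = 1.171 mg/L = 1.17 ppm.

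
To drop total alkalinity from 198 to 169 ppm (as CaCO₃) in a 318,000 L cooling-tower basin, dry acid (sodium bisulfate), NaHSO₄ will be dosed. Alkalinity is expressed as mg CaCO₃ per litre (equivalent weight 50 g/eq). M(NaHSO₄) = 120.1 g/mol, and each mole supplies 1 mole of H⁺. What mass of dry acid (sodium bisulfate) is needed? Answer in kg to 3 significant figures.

22.2 kg

Alkalinity to neutralize: (198 − 169) = 29 mg/L as CaCO₃ × 318,000 L = 9222 g as CaCO₃.
Equivalents of H⁺ required: 9222 ÷ 50 g/eq = 184.4 eq = 184.4 mol NaHSO₄.
Mass of NaHSO₄: 184.4 × 120.1 = 22,150 g.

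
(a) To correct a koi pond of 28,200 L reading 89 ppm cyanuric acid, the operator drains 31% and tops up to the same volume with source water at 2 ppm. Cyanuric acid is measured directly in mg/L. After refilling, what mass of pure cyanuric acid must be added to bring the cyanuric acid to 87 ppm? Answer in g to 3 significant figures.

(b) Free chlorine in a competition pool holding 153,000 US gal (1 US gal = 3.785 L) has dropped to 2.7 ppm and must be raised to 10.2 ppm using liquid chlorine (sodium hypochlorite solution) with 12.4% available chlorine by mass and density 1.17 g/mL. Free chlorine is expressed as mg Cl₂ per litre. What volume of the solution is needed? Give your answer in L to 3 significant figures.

(a) After draining 31% and refilling: 89 × 0.69 + 2 × 0.31 = 62.03 ppm.
(a) Deficit to target: 87 − 62.03 = 24.97 mg/L.
(a) Mass: 24.97 mg/L × 28,200 L = 704.2 g cyanuric acid.

(b) Volume: 153,000 US gal × 3.785 L/gal = 579,105 L.
(b) Chlorine deficit: 10.2 − 2.7 = 7.5 ppm = 7.5 mg/L as Cl₂.
(b) Cl₂ equivalent needed: 7.5 mg/L × 579,105 L = 4,343,000 mg = 4343 g.
(b) Product at 12.4% available chlorine: 4343 / 0.124 = 35,030 g.
(b) Volume at density 1.17 g/mL: 35,030 g ÷ 1.17 g/mL = 29,940 mL.

(a) 704 g; (b) 29.9 L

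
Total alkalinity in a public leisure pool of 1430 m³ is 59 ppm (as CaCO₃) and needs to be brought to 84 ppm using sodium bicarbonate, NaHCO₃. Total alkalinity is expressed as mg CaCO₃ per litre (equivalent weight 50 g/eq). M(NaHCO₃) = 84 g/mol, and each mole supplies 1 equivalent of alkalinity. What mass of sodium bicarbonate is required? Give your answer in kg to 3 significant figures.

60.1 kg

Volume: 1430 m³ = 1,430,000 L.
Alkalinity to add: (84 − 59) = 25 mg/L as CaCO₃ × 1,430,000 L = 35,750 g as CaCO₃.
Equivalents: 35,750 g ÷ 50 g/eq = 715 eq.
NaHCO₃ supplies 1 eq per mole → 715 mol.
Mass: 715 mol × 84 g/mol = 60,060 g.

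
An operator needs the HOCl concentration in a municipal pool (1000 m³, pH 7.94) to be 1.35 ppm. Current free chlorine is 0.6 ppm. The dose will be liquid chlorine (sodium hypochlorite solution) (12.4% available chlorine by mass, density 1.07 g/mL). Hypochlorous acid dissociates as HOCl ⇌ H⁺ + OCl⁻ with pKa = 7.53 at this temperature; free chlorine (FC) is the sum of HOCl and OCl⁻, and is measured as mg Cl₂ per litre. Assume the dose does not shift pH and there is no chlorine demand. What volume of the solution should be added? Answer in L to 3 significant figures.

Volume: 1000 m³ = 1,000,000 L.
[OCl⁻]/[HOCl] = 10^(pH − pKa) = 10^(7.94 − 7.53) = 2.57; fraction as HOCl = 1/(1 + 2.57) = 0.2801.
Free chlorine required for 1.35 ppm HOCl: 1.35 / 0.2801 = 4.82 ppm.
FC to add: 4.82 − 0.6 = 4.22 mg/L as Cl₂.
Cl₂ equivalent: 4.22 mg/L × 1,000,000 L = 4220 g.
Product at 12.4% available Cl: 4220 / 0.124 = 34,030 g.
Volume: 34,030 g ÷ 1.07 g/mL = 31,810 mL.

31.8 L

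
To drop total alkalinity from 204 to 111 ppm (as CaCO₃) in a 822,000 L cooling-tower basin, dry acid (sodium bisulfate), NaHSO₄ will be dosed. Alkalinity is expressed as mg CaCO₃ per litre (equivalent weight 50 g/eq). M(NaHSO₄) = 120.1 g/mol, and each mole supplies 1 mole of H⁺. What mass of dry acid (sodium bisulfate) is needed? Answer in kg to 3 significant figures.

184 kg

Alkalinity to neutralize: (204 − 111) = 93 mg/L as CaCO₃ × 822,000 L = 76,450 g as CaCO₃.
Equivalents of H⁺ required: 76,450 ÷ 50 g/eq = 1529 eq = 1529 mol NaHSO₄.
Mass of NaHSO₄: 1529 × 120.1 = 183,600 g.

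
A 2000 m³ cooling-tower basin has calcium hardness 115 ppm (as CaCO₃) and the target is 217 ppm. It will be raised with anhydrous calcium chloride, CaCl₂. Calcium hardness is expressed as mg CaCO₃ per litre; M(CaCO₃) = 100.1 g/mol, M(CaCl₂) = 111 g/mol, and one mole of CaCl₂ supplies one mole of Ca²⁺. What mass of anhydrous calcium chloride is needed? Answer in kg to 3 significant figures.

Volume: 2000 m³ = 2,000,000 L.
Hardness to add: (217 − 115) = 102 mg/L as CaCO₃ × 2,000,000 L = 204,000 g as CaCO₃.
Moles of Ca²⁺ (1 mol Ca²⁺ ≡ 1 mol CaCO₃): 204,000 / 100.1 g/mol = 2038 mol.
Mass of CaCl₂: 2038 × 111 = 226,200 g.

226 kg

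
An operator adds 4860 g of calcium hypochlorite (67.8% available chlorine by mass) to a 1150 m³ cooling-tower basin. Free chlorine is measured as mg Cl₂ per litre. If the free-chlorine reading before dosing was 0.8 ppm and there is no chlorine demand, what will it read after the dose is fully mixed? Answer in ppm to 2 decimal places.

3.67 ppm

Volume: 1150 m³ = 1,150,000 L.
Available chlorine delivered: 4860 g × 0.678 = 3295 g as Cl₂.
Concentration rise: 3295 g / 1,150,000 L = 2.865 mg/L = 2.87 ppm.
Final FC: 0.8 + 2.87 = 3.67 ppm.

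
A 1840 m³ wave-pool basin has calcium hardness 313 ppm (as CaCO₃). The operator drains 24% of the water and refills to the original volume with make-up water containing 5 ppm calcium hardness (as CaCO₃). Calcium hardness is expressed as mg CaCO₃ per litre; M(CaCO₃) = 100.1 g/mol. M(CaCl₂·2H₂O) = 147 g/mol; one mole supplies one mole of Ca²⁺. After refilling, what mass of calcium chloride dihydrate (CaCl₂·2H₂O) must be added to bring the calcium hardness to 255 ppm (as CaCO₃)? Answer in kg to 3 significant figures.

Volume: 1840 m³ = 1,840,000 L.
After draining 24% and refilling: 313 × 0.76 + 5 × 0.24 = 239.08 ppm.
Deficit to target: 255 − 239.08 = 15.92 mg/L.
As CaCO₃: 15.92 mg/L × 1,840,000 L = 29,290 g; ÷ 100.1 = 292.6 mol Ca²⁺.
Mass: 292.6 × 147 = 43,020 g.

43.0 kg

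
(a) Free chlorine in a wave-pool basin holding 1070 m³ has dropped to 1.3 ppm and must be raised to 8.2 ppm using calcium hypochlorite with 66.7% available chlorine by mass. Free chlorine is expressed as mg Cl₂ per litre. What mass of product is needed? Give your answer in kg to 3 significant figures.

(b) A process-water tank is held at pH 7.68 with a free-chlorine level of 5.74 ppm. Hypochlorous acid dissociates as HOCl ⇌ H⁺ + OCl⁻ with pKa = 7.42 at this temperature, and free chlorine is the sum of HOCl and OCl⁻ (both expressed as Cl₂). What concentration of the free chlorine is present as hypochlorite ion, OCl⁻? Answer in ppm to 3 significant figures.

(a) 11.1 kg; (b) 3.70 ppm

(a) Volume: 1070 m³ = 1,070,000 L.
(a) Chlorine deficit: 8.2 − 1.3 = 6.9 ppm = 6.9 mg/L as Cl₂.
(a) Cl₂ equivalent needed: 6.9 mg/L × 1,070,000 L = 7,383,000 mg = 7383 g.
(a) Product at 66.7% available chlorine: 7383 / 0.667 = 11,070 g.

(b) [OCl⁻]/[HOCl] = 10^(pH − pKa) = 10^(7.68 − 7.42) = 10^0.26 = 1.82.
(b) Fraction as HOCl = 1 / (1 + 1.82) = 0.3546.
(b) OCl⁻ = (1 − 0.3546) × 5.74 ppm = 3.704 ppm.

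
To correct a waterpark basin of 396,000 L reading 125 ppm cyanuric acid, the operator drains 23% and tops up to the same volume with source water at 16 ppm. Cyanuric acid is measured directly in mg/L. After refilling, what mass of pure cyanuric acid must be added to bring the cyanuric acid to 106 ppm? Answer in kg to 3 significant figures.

2.40 kg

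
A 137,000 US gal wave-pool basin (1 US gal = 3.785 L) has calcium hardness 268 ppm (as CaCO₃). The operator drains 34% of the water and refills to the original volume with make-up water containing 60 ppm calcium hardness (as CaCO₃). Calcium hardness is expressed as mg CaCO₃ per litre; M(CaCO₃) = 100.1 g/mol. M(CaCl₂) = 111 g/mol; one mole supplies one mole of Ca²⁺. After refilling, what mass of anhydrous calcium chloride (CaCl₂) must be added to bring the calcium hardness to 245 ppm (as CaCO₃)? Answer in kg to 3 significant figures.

27.4 kg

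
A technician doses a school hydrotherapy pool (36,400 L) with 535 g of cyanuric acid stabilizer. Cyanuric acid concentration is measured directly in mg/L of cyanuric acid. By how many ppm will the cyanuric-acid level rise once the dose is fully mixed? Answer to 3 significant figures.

14.7 ppm

Rise: 535 g / 36,400 L × 1000 = 14.7 mg/L.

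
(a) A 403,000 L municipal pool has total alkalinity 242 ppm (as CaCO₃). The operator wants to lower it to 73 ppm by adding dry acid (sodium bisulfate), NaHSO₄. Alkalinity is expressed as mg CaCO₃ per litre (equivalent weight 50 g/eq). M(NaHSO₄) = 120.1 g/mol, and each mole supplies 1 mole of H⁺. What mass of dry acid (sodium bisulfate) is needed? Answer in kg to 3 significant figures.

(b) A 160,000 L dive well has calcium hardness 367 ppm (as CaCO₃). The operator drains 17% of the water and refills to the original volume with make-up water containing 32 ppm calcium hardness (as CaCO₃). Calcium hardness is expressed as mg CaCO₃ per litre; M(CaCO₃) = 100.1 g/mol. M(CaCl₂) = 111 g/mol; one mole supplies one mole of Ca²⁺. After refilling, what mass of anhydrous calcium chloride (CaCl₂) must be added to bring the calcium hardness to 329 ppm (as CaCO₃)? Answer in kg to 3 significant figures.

(a) Alkalinity to neutralize: (242 − 73) = 169 mg/L as CaCO₃ × 403,000 L = 68,110 g as CaCO₃.
(a) Equivalents of H⁺ required: 68,110 ÷ 50 g/eq = 1362 eq = 1362 mol NaHSO₄.
(a) Mass of NaHSO₄: 1362 × 120.1 = 163,600 g.

(b) After draining 17% and refilling: 367 × 0.83 + 32 × 0.17 = 310.05 ppm.
(b) Deficit to target: 329 − 310.05 = 18.95 mg/L.
(b) As CaCO₃: 18.95 mg/L × 160,000 L = 3032 g; ÷ 100.1 = 30.29 mol Ca²⁺.
(b) Mass: 30.29 × 111 = 3362 g.

(a) 164 kg; (b) 3.36 kg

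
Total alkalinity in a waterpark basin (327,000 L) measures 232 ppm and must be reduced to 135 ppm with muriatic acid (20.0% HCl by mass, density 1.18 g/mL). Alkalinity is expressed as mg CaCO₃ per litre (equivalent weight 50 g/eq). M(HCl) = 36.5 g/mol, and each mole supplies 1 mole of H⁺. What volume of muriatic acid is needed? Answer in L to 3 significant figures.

Alkalinity to neutralize: (232 − 135) = 97 mg/L as CaCO₃ × 327,000 L = 31,720 g as CaCO₃.
Equivalents of H⁺ required: 31,720 ÷ 50 g/eq = 634.4 eq = 634.4 mol HCl.
Mass of HCl: 634.4 × 36.5 = 23,150 g.
Mass of 20.0% solution: 23,150 / 0.2 = 115,800 g.
Volume: 115,800 g ÷ 1.18 g/mL = 98,110 mL.

98.1 L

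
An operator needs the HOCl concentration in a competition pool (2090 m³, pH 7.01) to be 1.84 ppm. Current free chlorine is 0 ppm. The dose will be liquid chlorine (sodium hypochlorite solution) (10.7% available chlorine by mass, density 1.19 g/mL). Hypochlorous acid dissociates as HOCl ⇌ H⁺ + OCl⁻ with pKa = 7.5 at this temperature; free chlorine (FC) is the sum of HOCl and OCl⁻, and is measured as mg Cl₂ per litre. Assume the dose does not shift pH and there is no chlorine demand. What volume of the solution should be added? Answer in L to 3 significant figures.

Volume: 2090 m³ = 2,090,000 L.
[OCl⁻]/[HOCl] = 10^(pH − pKa) = 10^(7.01 − 7.5) = 0.3236; fraction as HOCl = 1/(1 + 0.3236) = 0.7555.
Free chlorine required for 1.84 ppm HOCl: 1.84 / 0.7555 = 2.435 ppm.
FC to add: 2.435 − 0 = 2.435 mg/L as Cl₂.
Cl₂ equivalent: 2.435 mg/L × 2,090,000 L = 5090 g.
Product at 10.7% available Cl: 5090 / 0.107 = 47,570 g.
Volume: 47,570 g ÷ 1.19 g/mL = 39,970 mL.

40.0 L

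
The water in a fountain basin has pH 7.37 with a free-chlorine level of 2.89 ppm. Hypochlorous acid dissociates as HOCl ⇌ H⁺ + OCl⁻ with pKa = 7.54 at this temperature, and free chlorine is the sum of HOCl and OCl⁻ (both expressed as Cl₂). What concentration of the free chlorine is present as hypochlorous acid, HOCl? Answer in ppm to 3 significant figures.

[OCl⁻]/[HOCl] = 10^(pH − pKa) = 10^(7.37 − 7.54) = 10^-0.17 = 0.6761.
Fraction as HOCl = 1 / (1 + 0.6761) = 0.5966.
HOCl = 0.5966 × 2.89 ppm = 1.724 ppm.

1.72 ppm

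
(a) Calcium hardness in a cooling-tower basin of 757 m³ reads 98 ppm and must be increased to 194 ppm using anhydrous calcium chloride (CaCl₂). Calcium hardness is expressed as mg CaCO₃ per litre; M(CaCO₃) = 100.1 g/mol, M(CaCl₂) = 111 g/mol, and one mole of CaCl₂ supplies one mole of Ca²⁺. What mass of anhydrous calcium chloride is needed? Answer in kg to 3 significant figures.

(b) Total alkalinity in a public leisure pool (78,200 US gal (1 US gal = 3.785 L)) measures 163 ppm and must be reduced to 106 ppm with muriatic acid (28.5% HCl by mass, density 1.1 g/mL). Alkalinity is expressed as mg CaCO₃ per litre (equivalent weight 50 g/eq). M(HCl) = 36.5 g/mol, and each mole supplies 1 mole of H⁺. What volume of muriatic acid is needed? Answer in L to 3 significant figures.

(a) Volume: 757 m³ = 757,000 L.
(a) Hardness to add: (194 − 98) = 96 mg/L as CaCO₃ × 757,000 L = 72,670 g as CaCO₃.
(a) Moles of Ca²⁺ (1 mol Ca²⁺ ≡ 1 mol CaCO₃): 72,670 / 100.1 g/mol = 726 mol.
(a) Mass of CaCl₂: 726 × 111 = 80,590 g.

(b) Volume: 78,200 US gal × 3.785 L/gal = 295,987 L.
(b) Alkalinity to neutralize: (163 − 106) = 57 mg/L as CaCO₃ × 295,987 L = 16,870 g as CaCO₃.
(b) Equivalents of H⁺ required: 16,870 ÷ 50 g/eq = 337.4 eq = 337.4 mol HCl.
(b) Mass of HCl: 337.4 × 36.5 = 12,320 g.
(b) Mass of 28.5% solution: 12,320 / 0.285 = 43,210 g.
(b) Volume: 43,210 g ÷ 1.1 g/mL = 39,290 mL.

(a) 80.6 kg; (b) 39.3 L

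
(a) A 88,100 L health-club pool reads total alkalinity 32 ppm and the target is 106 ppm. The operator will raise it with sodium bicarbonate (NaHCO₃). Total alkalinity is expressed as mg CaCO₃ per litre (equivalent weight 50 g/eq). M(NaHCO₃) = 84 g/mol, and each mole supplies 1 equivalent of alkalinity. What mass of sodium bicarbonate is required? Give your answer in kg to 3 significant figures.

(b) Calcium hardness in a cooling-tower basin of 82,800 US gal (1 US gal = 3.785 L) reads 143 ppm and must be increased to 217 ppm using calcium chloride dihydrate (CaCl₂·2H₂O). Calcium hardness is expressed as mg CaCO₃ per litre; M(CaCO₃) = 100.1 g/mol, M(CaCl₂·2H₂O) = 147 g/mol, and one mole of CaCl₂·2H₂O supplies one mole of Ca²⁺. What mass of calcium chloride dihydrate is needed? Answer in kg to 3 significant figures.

(a) 11.0 kg; (b) 34.1 kg

(a) Alkalinity to add: (106 − 32) = 74 mg/L as CaCO₃ × 88,100 L = 6519 g as CaCO₃.
(a) Equivalents: 6519 g ÷ 50 g/eq = 130.4 eq.
(a) NaHCO₃ supplies 1 eq per mole → 130.4 mol.
(a) Mass: 130.4 mol × 84 g/mol = 10,950 g.

(b) Volume: 82,800 US gal × 3.785 L/gal = 313,398 L.
(b) Hardness to add: (217 − 143) = 74 mg/L as CaCO₃ × 313,398 L = 23,190 g as CaCO₃.
(b) Moles of Ca²⁺ (1 mol Ca²⁺ ≡ 1 mol CaCO₃): 23,190 / 100.1 g/mol = 231.7 mol.
(b) Mass of CaCl₂·2H₂O: 231.7 × 147 = 34,060 g.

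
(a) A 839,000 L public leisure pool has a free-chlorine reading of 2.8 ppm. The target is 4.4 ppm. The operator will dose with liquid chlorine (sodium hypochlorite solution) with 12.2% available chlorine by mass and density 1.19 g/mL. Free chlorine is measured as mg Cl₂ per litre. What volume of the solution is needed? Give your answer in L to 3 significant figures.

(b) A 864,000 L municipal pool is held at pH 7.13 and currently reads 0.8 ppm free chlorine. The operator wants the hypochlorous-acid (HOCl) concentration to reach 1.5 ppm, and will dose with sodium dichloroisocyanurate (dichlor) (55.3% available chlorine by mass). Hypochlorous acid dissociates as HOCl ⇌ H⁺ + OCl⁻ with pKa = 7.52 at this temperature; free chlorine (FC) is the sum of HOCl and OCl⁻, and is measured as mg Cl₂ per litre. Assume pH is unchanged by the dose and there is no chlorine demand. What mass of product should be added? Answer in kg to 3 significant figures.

(a) Chlorine deficit: 4.4 − 2.8 = 1.6 ppm = 1.6 mg/L as Cl₂.
(a) Cl₂ equivalent needed: 1.6 mg/L × 839,000 L = 1,342,000 mg = 1342 g.
(a) Product at 12.2% available chlorine: 1342 / 0.122 = 11,000 g.
(a) Volume at density 1.19 g/mL: 11,000 g ÷ 1.19 g/mL = 9246 mL.

(b) [OCl⁻]/[HOCl] = 10^(pH − pKa) = 10^(7.13 − 7.52) = 0.4074; fraction as HOCl = 1/(1 + 0.4074) = 0.7105.
(b) Free chlorine required for 1.5 ppm HOCl: 1.5 / 0.7105 = 2.111 ppm.
(b) FC to add: 2.111 − 0.8 = 1.311 mg/L as Cl₂.
(b) Cl₂ equivalent: 1.311 mg/L × 864,000 L = 1133 g.
(b) Product at 55.3% available Cl: 1133 / 0.553 = 2048 g.

(a) 9.25 L; (b) 2.05 kg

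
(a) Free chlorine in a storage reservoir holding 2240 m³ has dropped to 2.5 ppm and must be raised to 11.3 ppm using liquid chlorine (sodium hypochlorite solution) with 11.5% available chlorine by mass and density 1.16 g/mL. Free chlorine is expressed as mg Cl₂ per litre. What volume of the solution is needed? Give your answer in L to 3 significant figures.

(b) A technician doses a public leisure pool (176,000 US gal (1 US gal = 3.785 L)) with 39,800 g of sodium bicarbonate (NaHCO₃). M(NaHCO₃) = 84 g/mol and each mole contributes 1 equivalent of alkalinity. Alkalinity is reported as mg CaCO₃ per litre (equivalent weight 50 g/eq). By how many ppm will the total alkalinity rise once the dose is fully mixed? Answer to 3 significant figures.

(a) Volume: 2240 m³ = 2,240,000 L.
(a) Chlorine deficit: 11.3 − 2.5 = 8.8 ppm = 8.8 mg/L as Cl₂.
(a) Cl₂ equivalent needed: 8.8 mg/L × 2,240,000 L = 19,710,000 mg = 19,710 g.
(a) Product at 11.5% available chlorine: 19,710 / 0.115 = 171,400 g.
(a) Volume at density 1.16 g/mL: 171,400 g ÷ 1.16 g/mL = 147,800 mL.

(b) Volume: 176,000 US gal × 3.785 L/gal = 666,160 L.
(b) Moles of NaHCO₃: 39,800 g ÷ 84 g/mol = 473.8 mol → 473.8 eq of alkalinity.
(b) As CaCO₃: 473.8 eq × 50 g/eq = 23,690 g.
(b) Rise: 23,690 g / 666,160 L × 1000 = 35.56 mg/L.

(a) 148 L; (b) 35.6 ppm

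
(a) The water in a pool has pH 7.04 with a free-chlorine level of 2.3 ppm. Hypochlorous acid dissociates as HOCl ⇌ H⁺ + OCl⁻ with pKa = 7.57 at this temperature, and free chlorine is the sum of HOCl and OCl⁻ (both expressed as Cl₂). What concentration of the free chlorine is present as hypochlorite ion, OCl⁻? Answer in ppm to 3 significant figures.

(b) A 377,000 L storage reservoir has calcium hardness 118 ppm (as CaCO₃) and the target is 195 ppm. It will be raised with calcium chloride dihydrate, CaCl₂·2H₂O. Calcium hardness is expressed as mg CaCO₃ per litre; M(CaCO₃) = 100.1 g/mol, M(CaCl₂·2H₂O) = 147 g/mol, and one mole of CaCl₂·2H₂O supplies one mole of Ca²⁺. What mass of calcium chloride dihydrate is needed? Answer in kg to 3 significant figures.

(a) [OCl⁻]/[HOCl] = 10^(pH − pKa) = 10^(7.04 − 7.57) = 10^-0.53 = 0.2951.
(a) Fraction as HOCl = 1 / (1 + 0.2951) = 0.7721.
(a) OCl⁻ = (1 − 0.7721) × 2.3 ppm = 0.5241 ppm.

(b) Hardness to add: (195 − 118) = 77 mg/L as CaCO₃ × 377,000 L = 29,030 g as CaCO₃.
(b) Moles of Ca²⁺ (1 mol Ca²⁺ ≡ 1 mol CaCO₃): 29,030 / 100.1 g/mol = 290 mol.
(b) Mass of CaCl₂·2H₂O: 290 × 147 = 42,630 g.

(a) 0.524 ppm; (b) 42.6 kg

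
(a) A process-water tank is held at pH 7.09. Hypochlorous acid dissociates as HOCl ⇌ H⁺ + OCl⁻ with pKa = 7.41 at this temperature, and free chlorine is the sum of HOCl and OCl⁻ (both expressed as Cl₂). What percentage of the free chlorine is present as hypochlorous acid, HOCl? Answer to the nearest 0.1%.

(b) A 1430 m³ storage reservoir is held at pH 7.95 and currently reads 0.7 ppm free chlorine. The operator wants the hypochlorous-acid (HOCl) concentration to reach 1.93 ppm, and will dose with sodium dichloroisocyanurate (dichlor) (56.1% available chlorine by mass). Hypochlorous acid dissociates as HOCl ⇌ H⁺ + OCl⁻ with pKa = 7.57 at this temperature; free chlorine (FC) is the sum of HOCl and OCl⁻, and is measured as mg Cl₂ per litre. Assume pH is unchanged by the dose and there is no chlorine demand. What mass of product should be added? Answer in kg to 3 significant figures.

(a) 67.6%; (b) 14.9 kg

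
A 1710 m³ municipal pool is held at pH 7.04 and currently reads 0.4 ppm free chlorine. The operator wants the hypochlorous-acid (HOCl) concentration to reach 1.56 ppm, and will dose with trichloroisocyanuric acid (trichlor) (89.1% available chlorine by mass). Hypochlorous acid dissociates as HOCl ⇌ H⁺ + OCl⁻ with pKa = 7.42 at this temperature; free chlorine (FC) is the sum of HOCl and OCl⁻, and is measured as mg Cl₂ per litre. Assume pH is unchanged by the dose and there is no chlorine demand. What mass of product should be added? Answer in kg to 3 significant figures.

3.47 kg

Volume: 1710 m³ = 1,710,000 L.
[OCl⁻]/[HOCl] = 10^(pH − pKa) = 10^(7.04 − 7.42) = 0.4169; fraction as HOCl = 1/(1 + 0.4169) = 0.7058.
Free chlorine required for 1.56 ppm HOCl: 1.56 / 0.7058 = 2.21 ppm.
FC to add: 2.21 − 0.4 = 1.81 mg/L as Cl₂.
Cl₂ equivalent: 1.81 mg/L × 1,710,000 L = 3096 g.
Product at 89.1% available Cl: 3096 / 0.891 = 3474 g.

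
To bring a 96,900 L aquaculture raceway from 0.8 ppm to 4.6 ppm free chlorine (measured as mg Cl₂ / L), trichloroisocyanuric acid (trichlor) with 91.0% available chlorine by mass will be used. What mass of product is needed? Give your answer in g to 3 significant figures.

Chlorine deficit: 4.6 − 0.8 = 3.8 ppm = 3.8 mg/L as Cl₂.
Cl₂ equivalent needed: 3.8 mg/L × 96,900 L = 368,200 mg = 368.2 g.
Product at 91.0% available chlorine: 368.2 / 0.91 = 404.6 g.

405 g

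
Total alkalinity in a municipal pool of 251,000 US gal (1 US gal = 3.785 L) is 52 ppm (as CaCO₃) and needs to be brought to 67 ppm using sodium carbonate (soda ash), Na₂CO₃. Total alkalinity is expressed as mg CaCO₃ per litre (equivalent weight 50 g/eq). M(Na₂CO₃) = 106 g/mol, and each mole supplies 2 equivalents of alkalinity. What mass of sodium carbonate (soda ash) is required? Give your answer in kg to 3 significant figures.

Volume: 251,000 US gal × 3.785 L/gal = 950,035 L.
Alkalinity to add: (67 − 52) = 15 mg/L as CaCO₃ × 950,035 L = 14,250 g as CaCO₃.
Equivalents: 14,250 g ÷ 50 g/eq = 285 eq.
Each mole of Na₂CO₃ supplies 2 eq, so 285 / 2 = 142.5 mol.
Mass: 142.5 mol × 106 g/mol = 15,110 g.

15.1 kg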